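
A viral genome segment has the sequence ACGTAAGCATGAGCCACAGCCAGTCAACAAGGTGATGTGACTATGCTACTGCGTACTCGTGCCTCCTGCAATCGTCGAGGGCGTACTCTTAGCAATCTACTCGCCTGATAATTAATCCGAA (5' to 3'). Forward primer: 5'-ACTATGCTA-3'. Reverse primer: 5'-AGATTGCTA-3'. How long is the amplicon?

59 bp

Forward primer ACTATGCTA is found on the top strand at positions 40–48.
Taking the reverse complement of AGATTGCTA gives TAGCAATCT, found at positions 90–98 on the template; the primer anneals here to the top strand with its 3' end pointing upstream.
Product length = (reverse-primer end) − (forward-primer start) + 1 = 98 − 40 + 1 = 59 bp.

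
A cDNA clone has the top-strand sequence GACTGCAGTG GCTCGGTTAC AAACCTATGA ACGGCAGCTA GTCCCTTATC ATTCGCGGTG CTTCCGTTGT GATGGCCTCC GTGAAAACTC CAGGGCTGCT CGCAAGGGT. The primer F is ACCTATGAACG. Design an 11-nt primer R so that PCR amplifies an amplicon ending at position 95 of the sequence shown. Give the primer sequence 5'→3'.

5'-CCCTGGAGTTT-3'

The forward primer binds at positions 23–33; the product's 3' end on the top strand is position 95.
The reverse primer anneals to the top strand over positions 85–95, i.e. to AAACTCCAGGG.
Its sequence written 5'→3' is the reverse complement: CCCTGGAGTTT.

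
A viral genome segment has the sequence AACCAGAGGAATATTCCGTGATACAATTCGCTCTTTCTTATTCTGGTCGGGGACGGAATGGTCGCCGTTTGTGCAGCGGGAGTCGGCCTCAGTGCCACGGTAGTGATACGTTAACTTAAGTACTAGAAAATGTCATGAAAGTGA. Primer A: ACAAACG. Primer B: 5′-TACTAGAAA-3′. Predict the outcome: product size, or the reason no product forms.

Primer A (ACAAACG) has reverse complement CGTTTGT, which matches the top strand at positions 66–72; primer A anneals to the top strand there with its 3' end pointing upstream toward position 66.
Primer B (TACTAGAAA) matches the top strand directly at positions 121–129; it anneals to the bottom strand with its 3' end pointing downstream toward position 129.
The 3' ends diverge (primer A extends toward position 1, primer B toward position 144), so the primers never converge on a shared product.

No product — the primers' 3' ends point away from each other.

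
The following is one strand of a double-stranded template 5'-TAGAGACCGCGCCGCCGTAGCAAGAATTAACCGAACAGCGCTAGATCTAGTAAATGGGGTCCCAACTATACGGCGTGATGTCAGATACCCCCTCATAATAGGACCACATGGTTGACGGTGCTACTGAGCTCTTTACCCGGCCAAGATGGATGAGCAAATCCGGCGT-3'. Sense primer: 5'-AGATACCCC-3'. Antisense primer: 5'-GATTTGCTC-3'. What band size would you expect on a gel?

Scanning the template, AGATACCCC occurs at positions 83–91; this primer anneals to the bottom strand there with its 3' end pointing downstream.
The reverse primer's reverse complement is GAGCAAATC, which matches the template at positions 152–160.
Amplicon spans positions 83–160: 78 bp.

78 bp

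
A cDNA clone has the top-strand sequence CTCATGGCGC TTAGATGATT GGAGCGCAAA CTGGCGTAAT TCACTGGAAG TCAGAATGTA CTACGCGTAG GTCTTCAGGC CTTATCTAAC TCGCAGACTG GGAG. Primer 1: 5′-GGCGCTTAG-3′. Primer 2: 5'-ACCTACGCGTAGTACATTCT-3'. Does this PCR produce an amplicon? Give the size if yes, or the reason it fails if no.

Primer 1 (GGCGCTTAG) matches the top strand at positions 6–14; it acts as a forward primer.
Primer 2's reverse complement is AGAATGTACTACGCGTAGGT, matching the top strand at positions 53–72; it acts as a reverse primer.
The 3' ends face each other across positions 6–72, giving a 67 bp product.

Yes — a 67 bp product.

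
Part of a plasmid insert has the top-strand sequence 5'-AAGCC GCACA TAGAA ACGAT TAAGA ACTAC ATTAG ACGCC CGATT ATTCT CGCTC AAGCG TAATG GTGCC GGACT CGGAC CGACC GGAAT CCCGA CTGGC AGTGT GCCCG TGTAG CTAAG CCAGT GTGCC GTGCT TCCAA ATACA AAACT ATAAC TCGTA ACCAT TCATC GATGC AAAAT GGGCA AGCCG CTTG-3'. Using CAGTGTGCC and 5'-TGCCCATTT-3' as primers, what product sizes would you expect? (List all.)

86 bp, 64 bp

The forward primer CAGTGTGCC matches the top strand at positions 100–108, 122–130.
The reverse primer's reverse complement is AAATGGGCA, matching at positions 177–185.
Each forward site pairs with the reverse site to give a product ending at position 185: sizes 86, 64 bp.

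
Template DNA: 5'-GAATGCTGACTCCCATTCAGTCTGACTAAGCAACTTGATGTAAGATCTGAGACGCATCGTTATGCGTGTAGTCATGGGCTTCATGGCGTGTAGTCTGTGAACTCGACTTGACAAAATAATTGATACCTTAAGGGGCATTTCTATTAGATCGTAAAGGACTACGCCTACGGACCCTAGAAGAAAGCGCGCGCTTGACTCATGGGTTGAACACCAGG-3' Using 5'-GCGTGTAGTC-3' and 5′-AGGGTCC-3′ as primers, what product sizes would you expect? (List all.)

112 bp, 90 bp

The forward primer GCGTGTAGTC matches the top strand at positions 64–73, 86–95.
The reverse primer's reverse complement is GGACCCT, matching at positions 169–175.
Each forward site pairs with the reverse site to give a product ending at position 175: sizes 112, 90 bp.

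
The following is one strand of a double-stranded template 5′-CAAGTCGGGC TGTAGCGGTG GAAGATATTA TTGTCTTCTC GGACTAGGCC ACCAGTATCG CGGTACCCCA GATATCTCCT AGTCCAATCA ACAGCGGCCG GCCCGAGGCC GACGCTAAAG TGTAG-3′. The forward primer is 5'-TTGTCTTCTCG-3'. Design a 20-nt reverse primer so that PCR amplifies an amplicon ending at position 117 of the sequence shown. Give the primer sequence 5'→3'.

5'-TAGCGTCGGCCTCGGGCCGG-3'

The forward primer binds at positions 31–41; the product's 3' end on the top strand is position 117.
The reverse primer anneals to the top strand over positions 98–117, i.e. to CCGGCCCGAGGCCGACGCTA.
Its sequence written 5'→3' is the reverse complement: TAGCGTCGGCCTCGGGCCGG.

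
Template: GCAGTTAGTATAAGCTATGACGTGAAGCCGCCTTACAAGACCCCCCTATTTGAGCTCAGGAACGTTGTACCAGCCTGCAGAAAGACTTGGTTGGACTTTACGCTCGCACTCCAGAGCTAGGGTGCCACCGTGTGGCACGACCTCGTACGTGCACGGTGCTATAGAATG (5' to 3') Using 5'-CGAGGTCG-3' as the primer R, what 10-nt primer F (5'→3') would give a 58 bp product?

5'-TGGTTGGACT-3'

The reverse primer's reverse complement CGACCTCG matches the template at positions 138–145, so the product ends at position 145.
A 58 bp product then starts at position 145 − 58 + 1 = 88.
The forward primer is identical to the top strand there: TGGTTGGACT.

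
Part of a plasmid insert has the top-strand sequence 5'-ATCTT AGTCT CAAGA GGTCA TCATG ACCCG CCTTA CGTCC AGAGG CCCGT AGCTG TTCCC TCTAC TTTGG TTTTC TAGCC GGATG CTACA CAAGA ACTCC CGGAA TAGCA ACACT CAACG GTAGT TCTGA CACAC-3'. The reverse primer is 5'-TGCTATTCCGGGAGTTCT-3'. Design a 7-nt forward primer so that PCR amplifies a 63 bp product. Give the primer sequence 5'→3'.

The reverse primer's reverse complement AGAACTCCCGGAATAGCA matches the template at positions 93–110, so the product ends at position 110.
A 63 bp product then starts at position 110 − 63 + 1 = 48.
The forward primer is identical to the top strand there: CGTAGCT.

5'-CGTAGCT-3'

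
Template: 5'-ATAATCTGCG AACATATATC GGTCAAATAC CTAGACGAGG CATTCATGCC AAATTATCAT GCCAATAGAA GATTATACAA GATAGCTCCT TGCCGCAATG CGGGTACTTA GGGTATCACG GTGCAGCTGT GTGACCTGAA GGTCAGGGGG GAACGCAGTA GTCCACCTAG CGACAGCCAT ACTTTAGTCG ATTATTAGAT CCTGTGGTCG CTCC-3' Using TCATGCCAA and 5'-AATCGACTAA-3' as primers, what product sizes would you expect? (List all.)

150 bp, 137 bp

The forward primer TCATGCCAA matches the top strand at positions 44–52, 57–65.
The reverse primer's reverse complement is TTAGTCGATT, matching at positions 184–193.
Each forward site pairs with the reverse site to give a product ending at position 193: sizes 150, 137 bp.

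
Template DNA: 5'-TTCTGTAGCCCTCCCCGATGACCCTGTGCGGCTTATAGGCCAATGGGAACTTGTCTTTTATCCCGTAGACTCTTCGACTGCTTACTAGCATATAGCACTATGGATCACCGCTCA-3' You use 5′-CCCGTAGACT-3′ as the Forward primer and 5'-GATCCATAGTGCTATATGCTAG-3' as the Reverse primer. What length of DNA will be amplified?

The forward primer matches the template at positions 62–71.
Taking the reverse complement of GATCCATAGTGCTATATGCTAG gives CTAGCATATAGCACTATGGATC, found at positions 85–106 on the template; the primer anneals here to the top strand with its 3' end pointing upstream.
Product length = (reverse-primer end) − (forward-primer start) + 1 = 106 − 62 + 1 = 45 bp.

45 bp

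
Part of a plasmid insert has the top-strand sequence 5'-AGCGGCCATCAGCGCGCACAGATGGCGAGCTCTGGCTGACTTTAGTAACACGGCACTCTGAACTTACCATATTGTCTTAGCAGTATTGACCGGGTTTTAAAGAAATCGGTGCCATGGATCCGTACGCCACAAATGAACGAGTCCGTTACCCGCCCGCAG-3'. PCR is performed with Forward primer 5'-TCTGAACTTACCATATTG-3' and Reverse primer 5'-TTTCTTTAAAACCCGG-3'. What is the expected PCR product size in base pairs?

49 bp

Forward primer TCTGAACTTACCATATTG is found on the top strand at positions 57–74.
Reverse complement of the reverse primer: CCGGGTTTTAAAGAAA. This occurs on the top strand at positions 90–105.
Amplicon spans positions 57–105: 49 bp.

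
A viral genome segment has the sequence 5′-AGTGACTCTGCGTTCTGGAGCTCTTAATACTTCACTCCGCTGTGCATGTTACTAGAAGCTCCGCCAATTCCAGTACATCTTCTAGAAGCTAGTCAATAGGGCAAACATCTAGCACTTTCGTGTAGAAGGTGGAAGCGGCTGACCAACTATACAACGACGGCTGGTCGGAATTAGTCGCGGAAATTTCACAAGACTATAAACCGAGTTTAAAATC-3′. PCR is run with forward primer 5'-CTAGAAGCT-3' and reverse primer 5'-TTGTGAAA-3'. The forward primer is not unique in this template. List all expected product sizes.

The forward primer CTAGAAGCT matches the top strand at positions 52–60, 82–90.
The reverse primer's reverse complement is TTTCACAA, matching at positions 184–191.
Each forward site pairs with the reverse site to give a product ending at position 191: sizes 140, 110 bp.

140 bp, 110 bp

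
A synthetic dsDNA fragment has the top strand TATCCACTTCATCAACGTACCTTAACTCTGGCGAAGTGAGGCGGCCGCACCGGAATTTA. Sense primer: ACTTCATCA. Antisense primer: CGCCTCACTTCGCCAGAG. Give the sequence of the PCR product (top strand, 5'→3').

5'-ACTTCATCAACGTACCTTAACTCTGGCGAAGTGAGGCG-3'

The forward primer matches the template at positions 6–14.
The reverse primer's reverse complement is CTCTGGCGAAGTGAGGCG, which matches the template at positions 26–43.
The product is the template from position 6 through 43 (38 bp).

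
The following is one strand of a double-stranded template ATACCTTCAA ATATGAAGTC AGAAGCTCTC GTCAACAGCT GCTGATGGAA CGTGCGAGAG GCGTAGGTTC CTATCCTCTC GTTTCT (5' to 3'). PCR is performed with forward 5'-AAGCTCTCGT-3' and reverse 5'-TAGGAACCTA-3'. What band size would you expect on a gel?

51 bp

Forward primer AAGCTCTCGT is found on the top strand at positions 23–32.
Reverse complement of the reverse primer: TAGGTTCCTA. This occurs on the top strand at positions 64–73.
The product runs from position 23 to position 73, so its length is 73 − 23 + 1 = 51 bp.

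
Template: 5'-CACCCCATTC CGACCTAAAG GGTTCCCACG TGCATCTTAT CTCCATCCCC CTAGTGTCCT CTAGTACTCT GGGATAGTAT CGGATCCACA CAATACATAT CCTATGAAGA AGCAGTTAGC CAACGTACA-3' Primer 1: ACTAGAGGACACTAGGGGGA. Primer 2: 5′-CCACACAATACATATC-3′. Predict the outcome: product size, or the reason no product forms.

Primer 1 (ACTAGAGGACACTAGGGGGA) has reverse complement TCCCCCTAGTGTCCTCTAGT, which matches the top strand at positions 46–65; primer 1 anneals to the top strand there with its 3' end pointing upstream toward position 46.
Primer 2 (CCACACAATACATATC) matches the top strand directly at positions 86–101; it anneals to the bottom strand with its 3' end pointing downstream toward position 101.
The 3' ends diverge (primer 1 extends toward position 1, primer 2 toward position 129), so the primers never converge on a shared product.

No product — the primers' 3' ends point away from each other.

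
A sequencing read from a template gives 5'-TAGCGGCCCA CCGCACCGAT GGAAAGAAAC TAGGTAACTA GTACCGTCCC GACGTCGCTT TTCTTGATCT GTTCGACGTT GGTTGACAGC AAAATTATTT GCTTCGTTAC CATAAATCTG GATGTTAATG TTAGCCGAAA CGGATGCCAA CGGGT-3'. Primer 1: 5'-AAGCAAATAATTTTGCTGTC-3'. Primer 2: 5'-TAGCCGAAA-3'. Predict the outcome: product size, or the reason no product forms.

No product — the primers' 3' ends point away from each other.

Primer 1 (AAGCAAATAATTTTGCTGTC) has reverse complement GACAGCAAAATTATTTGCTT, which matches the top strand at positions 85–104; primer 1 anneals to the top strand there with its 3' end pointing upstream toward position 85.
Primer 2 (TAGCCGAAA) matches the top strand directly at positions 132–140; it anneals to the bottom strand with its 3' end pointing downstream toward position 140.
The 3' ends diverge (primer 1 extends toward position 1, primer 2 toward position 155), so the primers never converge on a shared product.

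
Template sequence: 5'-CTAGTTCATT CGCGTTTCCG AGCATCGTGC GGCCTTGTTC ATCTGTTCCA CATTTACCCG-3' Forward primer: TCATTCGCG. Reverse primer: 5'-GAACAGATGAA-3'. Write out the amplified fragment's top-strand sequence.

The forward primer matches the template at positions 6–14.
Taking the reverse complement of GAACAGATGAA gives TTCATCTGTTC, found at positions 38–48 on the template; the primer anneals here to the top strand with its 3' end pointing upstream.
The product is the template from position 6 through 48 (43 bp).

5'-TCATTCGCGTTTCCGAGCATCGTGCGGCCTTGTTCATCTGTTC-3'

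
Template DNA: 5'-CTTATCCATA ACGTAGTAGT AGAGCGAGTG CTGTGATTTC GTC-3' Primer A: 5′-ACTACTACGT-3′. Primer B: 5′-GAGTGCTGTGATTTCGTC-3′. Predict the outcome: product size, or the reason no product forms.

No product — the primers' 3' ends point away from each other.

Primer A (ACTACTACGT) has reverse complement ACGTAGTAGT, which matches the top strand at positions 11–20; primer A anneals to the top strand there with its 3' end pointing upstream toward position 11.
Primer B (GAGTGCTGTGATTTCGTC) matches the top strand directly at positions 26–43; it anneals to the bottom strand with its 3' end pointing downstream toward position 43.
The 3' ends diverge (primer A extends toward position 1, primer B toward position 43), so the primers never converge on a shared product.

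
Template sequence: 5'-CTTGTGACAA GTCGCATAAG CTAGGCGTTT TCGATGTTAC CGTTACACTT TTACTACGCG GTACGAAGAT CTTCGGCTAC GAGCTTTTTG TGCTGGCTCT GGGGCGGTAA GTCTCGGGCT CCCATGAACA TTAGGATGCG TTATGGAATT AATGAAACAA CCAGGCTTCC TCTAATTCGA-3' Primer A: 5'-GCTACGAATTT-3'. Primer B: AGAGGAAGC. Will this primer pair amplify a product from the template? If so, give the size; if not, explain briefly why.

Primer A (GCTACGAATTT) does not match the top strand, and its reverse complement AAATTCGTAGC does not match either.
With no annealing site for primer A, no amplification occurs.

No product — primer A has no binding site in the template.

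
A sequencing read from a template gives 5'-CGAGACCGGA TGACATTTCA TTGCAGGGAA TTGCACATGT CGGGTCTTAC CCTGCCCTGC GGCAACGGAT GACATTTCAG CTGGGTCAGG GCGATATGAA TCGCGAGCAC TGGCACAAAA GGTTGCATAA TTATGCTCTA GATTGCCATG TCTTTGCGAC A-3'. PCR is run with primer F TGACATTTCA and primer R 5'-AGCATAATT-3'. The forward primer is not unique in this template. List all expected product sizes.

The forward primer TGACATTTCA matches the top strand at positions 11–20, 70–79.
The reverse primer's reverse complement is AATTATGCT, matching at positions 129–137.
Each forward site pairs with the reverse site to give a product ending at position 137: sizes 127, 68 bp.

127 bp, 68 bp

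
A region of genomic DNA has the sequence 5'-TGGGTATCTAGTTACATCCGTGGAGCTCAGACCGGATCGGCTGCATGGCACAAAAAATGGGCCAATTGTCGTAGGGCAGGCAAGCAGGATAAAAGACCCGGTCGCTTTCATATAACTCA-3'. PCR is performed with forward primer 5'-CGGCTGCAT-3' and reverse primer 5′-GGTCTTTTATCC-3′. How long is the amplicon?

61 bp

Scanning the template, CGGCTGCAT occurs at positions 38–46; this primer anneals to the bottom strand there with its 3' end pointing downstream.
The reverse primer's reverse complement is GGATAAAAGACC, which matches the template at positions 87–98.
Amplicon spans positions 38–98: 61 bp.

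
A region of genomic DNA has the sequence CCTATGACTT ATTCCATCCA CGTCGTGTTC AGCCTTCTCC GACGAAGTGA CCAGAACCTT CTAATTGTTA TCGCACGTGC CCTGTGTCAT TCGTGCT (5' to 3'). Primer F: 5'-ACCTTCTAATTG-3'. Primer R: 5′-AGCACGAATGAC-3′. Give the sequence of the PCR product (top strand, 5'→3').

Forward primer ACCTTCTAATTG is found on the top strand at positions 56–67.
Reverse complement of the reverse primer: GTCATTCGTGCT. This occurs on the top strand at positions 86–97.
The product is the template from position 56 through 97 (42 bp).

5'-ACCTTCTAATTGTTATCGCACGTGCCCTGTGTCATTCGTGCT-3'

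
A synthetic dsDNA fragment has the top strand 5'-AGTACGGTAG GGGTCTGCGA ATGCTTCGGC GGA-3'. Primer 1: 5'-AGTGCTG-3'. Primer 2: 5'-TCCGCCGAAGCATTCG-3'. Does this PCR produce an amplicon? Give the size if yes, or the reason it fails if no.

No product — primer 1 has no binding site in the template.

Primer 1 (AGTGCTG) does not match the top strand, and its reverse complement CAGCACT does not match either.
With no annealing site for primer 1, no amplification occurs.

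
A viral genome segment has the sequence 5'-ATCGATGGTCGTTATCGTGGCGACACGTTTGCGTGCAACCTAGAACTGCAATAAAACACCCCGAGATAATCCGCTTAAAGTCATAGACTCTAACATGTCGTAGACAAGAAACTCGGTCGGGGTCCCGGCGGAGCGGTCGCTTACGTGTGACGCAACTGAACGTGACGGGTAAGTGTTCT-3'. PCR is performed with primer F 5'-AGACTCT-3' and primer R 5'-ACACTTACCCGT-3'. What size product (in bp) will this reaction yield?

Forward primer AGACTCT is found on the top strand at positions 85–91.
The reverse primer's reverse complement is ACGGGTAAGTGT, which matches the template at positions 165–176.
Product length = (reverse-primer end) − (forward-primer start) + 1 = 176 − 85 + 1 = 92 bp.

92 bp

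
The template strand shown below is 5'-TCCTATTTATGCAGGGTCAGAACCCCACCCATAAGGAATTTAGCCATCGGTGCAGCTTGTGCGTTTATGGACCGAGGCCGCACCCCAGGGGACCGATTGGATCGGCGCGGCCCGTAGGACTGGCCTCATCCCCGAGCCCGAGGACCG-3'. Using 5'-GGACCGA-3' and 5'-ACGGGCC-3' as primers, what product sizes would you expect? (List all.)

47 bp, 26 bp

The forward primer GGACCGA matches the top strand at positions 69–75, 90–96.
The reverse primer's reverse complement is GGCCCGT, matching at positions 109–115.
Each forward site pairs with the reverse site to give a product ending at position 115: sizes 47, 26 bp.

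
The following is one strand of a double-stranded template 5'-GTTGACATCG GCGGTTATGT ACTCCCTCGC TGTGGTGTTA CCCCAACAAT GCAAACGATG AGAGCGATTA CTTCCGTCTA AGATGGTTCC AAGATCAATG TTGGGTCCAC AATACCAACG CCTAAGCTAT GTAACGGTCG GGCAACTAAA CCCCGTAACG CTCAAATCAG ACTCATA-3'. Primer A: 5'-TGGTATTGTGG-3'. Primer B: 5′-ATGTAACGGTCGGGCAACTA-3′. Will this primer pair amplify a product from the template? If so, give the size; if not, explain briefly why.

Primer A (TGGTATTGTGG) has reverse complement CCACAATACCA, which matches the top strand at positions 107–117; primer A anneals to the top strand there with its 3' end pointing upstream toward position 107.
Primer B (ATGTAACGGTCGGGCAACTA) matches the top strand directly at positions 129–148; it anneals to the bottom strand with its 3' end pointing downstream toward position 148.
The 3' ends diverge (primer A extends toward position 1, primer B toward position 177), so the primers never converge on a shared product.

No product — the primers' 3' ends point away from each other.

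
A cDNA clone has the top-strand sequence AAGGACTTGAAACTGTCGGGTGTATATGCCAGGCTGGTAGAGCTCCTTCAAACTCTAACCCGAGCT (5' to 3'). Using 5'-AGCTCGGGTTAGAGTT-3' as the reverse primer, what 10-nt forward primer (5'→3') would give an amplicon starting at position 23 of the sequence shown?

5'-TATATGCCAG-3'

The reverse primer's reverse complement AACTCTAACCCGAGCT matches the template at positions 51–66; the product starts at position 23.
The forward primer is identical to the top strand over positions 23–32: TATATGCCAG.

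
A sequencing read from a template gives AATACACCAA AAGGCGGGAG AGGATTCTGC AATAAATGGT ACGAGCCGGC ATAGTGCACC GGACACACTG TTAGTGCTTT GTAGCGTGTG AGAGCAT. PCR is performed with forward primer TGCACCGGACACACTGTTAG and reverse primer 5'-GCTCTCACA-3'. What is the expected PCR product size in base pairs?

41 bp

Forward primer TGCACCGGACACACTGTTAG is found on the top strand at positions 55–74.
The reverse primer's reverse complement is TGTGAGAGC, which matches the template at positions 87–95.
Amplicon spans positions 55–95: 41 bp.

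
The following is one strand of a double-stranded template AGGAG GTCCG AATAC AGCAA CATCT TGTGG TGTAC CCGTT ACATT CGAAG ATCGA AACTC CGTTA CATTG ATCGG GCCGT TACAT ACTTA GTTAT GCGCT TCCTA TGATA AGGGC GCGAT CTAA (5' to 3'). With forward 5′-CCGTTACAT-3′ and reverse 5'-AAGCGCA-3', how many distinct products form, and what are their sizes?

Three products: 66 bp, 42 bp, 25 bp

The forward primer CCGTTACAT matches the top strand at positions 36–44, 60–68, 77–85.
The reverse primer's reverse complement is TGCGCTT, matching at positions 95–101.
Each forward site pairs with the reverse site to give a product ending at position 101: sizes 66, 42, 25 bp.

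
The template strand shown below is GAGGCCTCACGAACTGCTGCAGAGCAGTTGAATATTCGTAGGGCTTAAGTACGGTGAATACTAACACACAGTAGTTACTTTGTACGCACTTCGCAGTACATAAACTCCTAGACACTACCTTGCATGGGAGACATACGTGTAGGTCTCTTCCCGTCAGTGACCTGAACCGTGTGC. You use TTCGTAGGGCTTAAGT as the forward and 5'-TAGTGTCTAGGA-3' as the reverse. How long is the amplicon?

Scanning the template, TTCGTAGGGCTTAAGT occurs at positions 35–50; this primer anneals to the bottom strand there with its 3' end pointing downstream.
The reverse primer's reverse complement is TCCTAGACACTA, which matches the template at positions 106–117.
Amplicon spans positions 35–117: 83 bp.

83 bp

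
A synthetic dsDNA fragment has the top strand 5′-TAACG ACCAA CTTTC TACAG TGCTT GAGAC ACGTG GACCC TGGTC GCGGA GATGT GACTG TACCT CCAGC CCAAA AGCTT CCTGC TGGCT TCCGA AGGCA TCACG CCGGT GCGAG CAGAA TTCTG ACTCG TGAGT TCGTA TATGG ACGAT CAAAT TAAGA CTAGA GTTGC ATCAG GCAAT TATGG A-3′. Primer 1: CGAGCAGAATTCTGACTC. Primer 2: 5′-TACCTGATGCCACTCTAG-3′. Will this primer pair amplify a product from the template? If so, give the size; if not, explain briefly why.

Primer 2 (TACCTGATGCCACTCTAG) does not match the top strand, and its reverse complement CTAGAGTGGCATCAGGTA does not match either.
With no annealing site for primer 2, no amplification occurs.

No product — primer 2 has no binding site in the template.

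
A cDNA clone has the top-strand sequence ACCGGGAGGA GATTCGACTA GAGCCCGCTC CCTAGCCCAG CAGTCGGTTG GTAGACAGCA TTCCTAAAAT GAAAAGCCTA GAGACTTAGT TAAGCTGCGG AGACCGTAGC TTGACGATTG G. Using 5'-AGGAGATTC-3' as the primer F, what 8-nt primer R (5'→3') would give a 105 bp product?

The forward primer binds at positions 7–15, so a 105 bp product ends at position 7 + 105 − 1 = 111.
The reverse primer anneals to the top strand over positions 104–111, i.e. to CCGTAGCT.
Its sequence written 5'→3' is the reverse complement: AGCTACGG.

5'-AGCTACGG-3'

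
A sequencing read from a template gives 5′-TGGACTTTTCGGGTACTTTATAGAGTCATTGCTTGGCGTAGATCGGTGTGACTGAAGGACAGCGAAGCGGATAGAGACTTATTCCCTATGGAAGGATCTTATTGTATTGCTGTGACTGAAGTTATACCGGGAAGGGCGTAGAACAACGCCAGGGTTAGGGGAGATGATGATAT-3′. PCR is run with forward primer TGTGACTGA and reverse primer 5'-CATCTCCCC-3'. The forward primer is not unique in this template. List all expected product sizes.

120 bp, 56 bp

The forward primer TGTGACTGA matches the top strand at positions 47–55, 111–119.
The reverse primer's reverse complement is GGGGAGATG, matching at positions 158–166.
Each forward site pairs with the reverse site to give a product ending at position 166: sizes 120, 56 bp.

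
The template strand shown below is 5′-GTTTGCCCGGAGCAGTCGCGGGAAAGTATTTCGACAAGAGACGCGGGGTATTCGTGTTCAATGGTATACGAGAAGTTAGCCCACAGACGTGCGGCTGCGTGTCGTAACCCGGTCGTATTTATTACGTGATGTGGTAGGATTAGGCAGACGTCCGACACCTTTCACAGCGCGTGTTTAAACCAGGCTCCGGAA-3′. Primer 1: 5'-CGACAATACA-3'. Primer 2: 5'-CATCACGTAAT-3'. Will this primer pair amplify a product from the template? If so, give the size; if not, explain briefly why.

No product — primer 1 has no binding site in the template.

Primer 1 (CGACAATACA) does not match the top strand, and its reverse complement TGTATTGTCG does not match either.
With no annealing site for primer 1, no amplification occurs.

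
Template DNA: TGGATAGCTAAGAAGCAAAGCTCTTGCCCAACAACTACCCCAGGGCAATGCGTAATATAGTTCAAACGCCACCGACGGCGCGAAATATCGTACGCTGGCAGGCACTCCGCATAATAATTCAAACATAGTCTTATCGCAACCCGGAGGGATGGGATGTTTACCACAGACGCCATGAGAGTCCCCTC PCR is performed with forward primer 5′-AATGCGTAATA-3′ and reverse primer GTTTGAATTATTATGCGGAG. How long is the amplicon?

78 bp

The forward primer matches the template at positions 47–57.
The reverse primer's reverse complement is CTCCGCATAATAATTCAAAC, which matches the template at positions 105–124.
Amplicon spans positions 47–124: 78 bp.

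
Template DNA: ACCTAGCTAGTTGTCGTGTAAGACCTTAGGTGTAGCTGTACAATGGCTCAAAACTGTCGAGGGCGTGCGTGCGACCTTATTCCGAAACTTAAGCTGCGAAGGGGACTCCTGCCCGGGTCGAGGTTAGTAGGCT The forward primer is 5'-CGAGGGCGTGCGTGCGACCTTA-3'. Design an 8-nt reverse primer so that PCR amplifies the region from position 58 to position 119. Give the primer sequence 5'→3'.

5'-GACCCGGG-3'

The product's 3' end on the top strand is position 119.
The reverse primer anneals to the top strand over positions 112–119, i.e. to CCCGGGTC.
Its sequence written 5'→3' is the reverse complement: GACCCGGG.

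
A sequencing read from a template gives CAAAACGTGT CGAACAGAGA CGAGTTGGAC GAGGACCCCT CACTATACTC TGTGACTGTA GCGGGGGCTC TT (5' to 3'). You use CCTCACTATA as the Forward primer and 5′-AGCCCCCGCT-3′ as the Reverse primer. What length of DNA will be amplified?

Forward primer CCTCACTATA is found on the top strand at positions 38–47.
Reverse complement of the reverse primer: AGCGGGGGCT. This occurs on the top strand at positions 60–69.
The product runs from position 38 to position 69, so its length is 69 − 38 + 1 = 32 bp.

32 bp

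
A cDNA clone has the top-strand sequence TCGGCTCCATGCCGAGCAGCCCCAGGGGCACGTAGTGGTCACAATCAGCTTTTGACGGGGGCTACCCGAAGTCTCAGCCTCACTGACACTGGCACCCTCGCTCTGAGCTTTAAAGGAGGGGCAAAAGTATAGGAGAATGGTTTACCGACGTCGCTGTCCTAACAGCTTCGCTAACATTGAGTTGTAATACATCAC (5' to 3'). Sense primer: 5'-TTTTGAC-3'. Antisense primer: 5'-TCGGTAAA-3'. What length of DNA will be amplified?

99 bp

The forward primer matches the template at positions 50–56.
The reverse primer's reverse complement is TTTACCGA, which matches the template at positions 141–148.
The product runs from position 50 to position 148, so its length is 148 − 50 + 1 = 99 bp.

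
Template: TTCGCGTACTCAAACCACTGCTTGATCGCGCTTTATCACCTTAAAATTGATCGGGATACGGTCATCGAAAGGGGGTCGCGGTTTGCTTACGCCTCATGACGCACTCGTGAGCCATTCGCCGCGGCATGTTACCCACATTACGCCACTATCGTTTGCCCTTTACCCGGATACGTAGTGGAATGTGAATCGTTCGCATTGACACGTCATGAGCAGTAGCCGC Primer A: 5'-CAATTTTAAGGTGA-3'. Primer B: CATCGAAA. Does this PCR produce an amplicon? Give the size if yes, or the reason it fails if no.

Primer A (CAATTTTAAGGTGA) has reverse complement TCACCTTAAAATTG, which matches the top strand at positions 36–49; primer A anneals to the top strand there with its 3' end pointing upstream toward position 36.
Primer B (CATCGAAA) matches the top strand directly at positions 63–70; it anneals to the bottom strand with its 3' end pointing downstream toward position 70.
The 3' ends diverge (primer A extends toward position 1, primer B toward position 220), so the primers never converge on a shared product.

No product — the primers' 3' ends point away from each other.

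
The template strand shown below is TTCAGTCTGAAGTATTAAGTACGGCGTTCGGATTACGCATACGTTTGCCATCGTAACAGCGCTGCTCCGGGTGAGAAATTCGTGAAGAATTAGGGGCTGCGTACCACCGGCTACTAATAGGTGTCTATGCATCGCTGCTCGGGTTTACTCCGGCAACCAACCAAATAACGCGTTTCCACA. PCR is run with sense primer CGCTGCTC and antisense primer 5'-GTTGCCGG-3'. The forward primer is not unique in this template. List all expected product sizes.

The forward primer CGCTGCTC matches the top strand at positions 60–67, 133–140.
The reverse primer's reverse complement is CCGGCAAC, matching at positions 150–157.
Each forward site pairs with the reverse site to give a product ending at position 157: sizes 98, 25 bp.

98 bp, 25 bp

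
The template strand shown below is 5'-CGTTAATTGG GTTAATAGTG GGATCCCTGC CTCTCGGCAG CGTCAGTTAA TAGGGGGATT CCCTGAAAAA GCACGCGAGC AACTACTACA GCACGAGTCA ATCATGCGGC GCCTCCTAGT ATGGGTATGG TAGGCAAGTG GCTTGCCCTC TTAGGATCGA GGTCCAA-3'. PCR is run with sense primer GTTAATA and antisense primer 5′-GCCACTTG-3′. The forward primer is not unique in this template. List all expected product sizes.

The forward primer GTTAATA matches the top strand at positions 11–17, 46–52.
The reverse primer's reverse complement is CAAGTGGC, matching at positions 135–142.
Each forward site pairs with the reverse site to give a product ending at position 142: sizes 132, 97 bp.

132 bp, 97 bp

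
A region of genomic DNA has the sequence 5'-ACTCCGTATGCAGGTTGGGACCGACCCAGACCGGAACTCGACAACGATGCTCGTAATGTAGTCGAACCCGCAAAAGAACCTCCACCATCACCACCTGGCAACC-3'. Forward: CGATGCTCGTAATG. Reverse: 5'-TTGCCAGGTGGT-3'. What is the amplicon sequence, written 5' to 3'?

5'-CGATGCTCGTAATGTAGTCGAACCCGCAAAAGAACCTCCACCATCACCACCTGGCAA-3'

Forward primer CGATGCTCGTAATG is found on the top strand at positions 45–58.
Reverse complement of the reverse primer: ACCACCTGGCAA. This occurs on the top strand at positions 90–101.
The product is the template from position 45 through 101 (57 bp).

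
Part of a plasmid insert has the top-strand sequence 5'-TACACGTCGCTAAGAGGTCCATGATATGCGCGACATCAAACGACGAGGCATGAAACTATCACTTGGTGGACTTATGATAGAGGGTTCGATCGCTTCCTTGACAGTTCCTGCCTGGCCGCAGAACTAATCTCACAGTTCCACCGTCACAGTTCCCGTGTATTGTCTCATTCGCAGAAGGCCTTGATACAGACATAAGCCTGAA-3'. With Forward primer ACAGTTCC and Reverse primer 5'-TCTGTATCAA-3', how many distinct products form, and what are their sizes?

Three products: 90 bp, 59 bp, 45 bp

The forward primer ACAGTTCC matches the top strand at positions 101–108, 132–139, 146–153.
The reverse primer's reverse complement is TTGATACAGA, matching at positions 181–190.
Each forward site pairs with the reverse site to give a product ending at position 190: sizes 90, 59, 45 bp.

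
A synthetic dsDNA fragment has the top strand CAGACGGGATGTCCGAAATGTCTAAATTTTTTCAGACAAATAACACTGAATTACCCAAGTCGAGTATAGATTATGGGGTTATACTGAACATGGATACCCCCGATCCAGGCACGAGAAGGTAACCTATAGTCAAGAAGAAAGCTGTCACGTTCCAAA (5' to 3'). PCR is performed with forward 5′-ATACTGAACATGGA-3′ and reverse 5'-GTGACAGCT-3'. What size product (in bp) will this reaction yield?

Scanning the template, ATACTGAACATGGA occurs at positions 81–94; this primer anneals to the bottom strand there with its 3' end pointing downstream.
Reverse complement of the reverse primer: AGCTGTCAC. This occurs on the top strand at positions 140–148.
Product length = (reverse-primer end) − (forward-primer start) + 1 = 148 − 81 + 1 = 68 bp.

68 bp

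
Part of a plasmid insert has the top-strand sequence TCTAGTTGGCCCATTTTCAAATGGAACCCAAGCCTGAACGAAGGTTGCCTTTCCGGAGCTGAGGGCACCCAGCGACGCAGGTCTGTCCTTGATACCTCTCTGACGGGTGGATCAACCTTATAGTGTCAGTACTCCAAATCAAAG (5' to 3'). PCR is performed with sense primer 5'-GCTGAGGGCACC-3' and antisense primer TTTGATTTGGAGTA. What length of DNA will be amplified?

86 bp

Scanning the template, GCTGAGGGCACC occurs at positions 58–69; this primer anneals to the bottom strand there with its 3' end pointing downstream.
The reverse primer's reverse complement is TACTCCAAATCAAA, which matches the template at positions 130–143.
Amplicon spans positions 58–143: 86 bp.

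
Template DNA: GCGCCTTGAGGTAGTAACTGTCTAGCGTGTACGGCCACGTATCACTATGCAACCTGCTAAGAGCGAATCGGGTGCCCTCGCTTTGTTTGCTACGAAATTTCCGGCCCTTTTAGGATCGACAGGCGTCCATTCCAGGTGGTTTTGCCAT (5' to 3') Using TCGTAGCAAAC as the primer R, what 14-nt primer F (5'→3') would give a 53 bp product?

The reverse primer's reverse complement GTTTGCTACGA matches the template at positions 85–95, so the product ends at position 95.
A 53 bp product then starts at position 95 − 53 + 1 = 43.
The forward primer is identical to the top strand there: CACTATGCAACCTG.

5'-CACTATGCAACCTG-3'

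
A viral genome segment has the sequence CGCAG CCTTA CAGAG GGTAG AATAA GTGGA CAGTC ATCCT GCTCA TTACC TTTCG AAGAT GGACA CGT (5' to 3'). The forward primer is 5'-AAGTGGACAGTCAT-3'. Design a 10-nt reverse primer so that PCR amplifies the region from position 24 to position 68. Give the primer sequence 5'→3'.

The product's 3' end on the top strand is position 68.
The reverse primer anneals to the top strand over positions 59–68, i.e. to ATGGACACGT.
Its sequence written 5'→3' is the reverse complement: ACGTGTCCAT.

5'-ACGTGTCCAT-3'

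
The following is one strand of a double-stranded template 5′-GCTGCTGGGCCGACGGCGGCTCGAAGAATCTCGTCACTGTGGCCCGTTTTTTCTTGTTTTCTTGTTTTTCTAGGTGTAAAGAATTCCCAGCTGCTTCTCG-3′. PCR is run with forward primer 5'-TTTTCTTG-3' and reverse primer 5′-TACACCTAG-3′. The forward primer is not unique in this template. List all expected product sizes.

30 bp, 22 bp

The forward primer TTTTCTTG matches the top strand at positions 49–56, 57–64.
The reverse primer's reverse complement is CTAGGTGTA, matching at positions 70–78.
Each forward site pairs with the reverse site to give a product ending at position 78: sizes 30, 22 bp.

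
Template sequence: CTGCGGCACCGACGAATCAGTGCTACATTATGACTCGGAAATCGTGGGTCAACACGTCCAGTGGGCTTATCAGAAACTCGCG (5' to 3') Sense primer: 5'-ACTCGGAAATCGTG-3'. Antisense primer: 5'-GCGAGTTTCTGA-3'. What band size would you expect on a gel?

Scanning the template, ACTCGGAAATCGTG occurs at positions 33–46; this primer anneals to the bottom strand there with its 3' end pointing downstream.
Reverse complement of the reverse primer: TCAGAAACTCGC. This occurs on the top strand at positions 70–81.
Product length = (reverse-primer end) − (forward-primer start) + 1 = 81 − 33 + 1 = 49 bp.

49 bp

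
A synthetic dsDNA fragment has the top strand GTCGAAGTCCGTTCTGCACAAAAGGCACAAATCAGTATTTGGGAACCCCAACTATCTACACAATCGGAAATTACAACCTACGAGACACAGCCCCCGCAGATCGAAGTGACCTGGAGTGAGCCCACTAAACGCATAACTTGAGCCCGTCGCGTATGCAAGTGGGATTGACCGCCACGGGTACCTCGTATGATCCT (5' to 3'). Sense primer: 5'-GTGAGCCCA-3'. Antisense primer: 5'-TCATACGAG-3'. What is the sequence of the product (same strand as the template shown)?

5'-GTGAGCCCACTAAACGCATAACTTGAGCCCGTCGCGTATGCAAGTGGGATTGACCGCCACGGGTACCTCGTATGA-3'

Forward primer GTGAGCCCA is found on the top strand at positions 116–124.
Reverse complement of the reverse primer: CTCGTATGA. This occurs on the top strand at positions 182–190.
The product is the template from position 116 through 190 (75 bp).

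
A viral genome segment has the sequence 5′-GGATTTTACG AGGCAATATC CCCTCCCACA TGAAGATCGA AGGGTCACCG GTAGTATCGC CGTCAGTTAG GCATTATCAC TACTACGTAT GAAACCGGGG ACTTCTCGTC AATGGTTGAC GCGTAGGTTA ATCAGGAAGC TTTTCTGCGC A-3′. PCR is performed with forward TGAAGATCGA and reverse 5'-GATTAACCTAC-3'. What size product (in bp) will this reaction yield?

103 bp

The forward primer matches the template at positions 31–40.
Reverse complement of the reverse primer: GTAGGTTAATC. This occurs on the top strand at positions 123–133.
Product length = (reverse-primer end) − (forward-primer start) + 1 = 133 − 31 + 1 = 103 bp.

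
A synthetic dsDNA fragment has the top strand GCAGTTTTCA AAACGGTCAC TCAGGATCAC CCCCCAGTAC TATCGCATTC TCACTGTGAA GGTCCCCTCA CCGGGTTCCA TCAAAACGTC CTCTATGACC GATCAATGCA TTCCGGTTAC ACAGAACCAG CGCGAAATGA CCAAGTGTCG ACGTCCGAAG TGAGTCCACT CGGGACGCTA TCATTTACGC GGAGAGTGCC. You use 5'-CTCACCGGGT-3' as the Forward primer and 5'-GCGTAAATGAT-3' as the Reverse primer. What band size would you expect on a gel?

124 bp

Forward primer CTCACCGGGT is found on the top strand at positions 67–76.
The reverse primer's reverse complement is ATCATTTACGC, which matches the template at positions 180–190.
The product runs from position 67 to position 190, so its length is 190 − 67 + 1 = 124 bp.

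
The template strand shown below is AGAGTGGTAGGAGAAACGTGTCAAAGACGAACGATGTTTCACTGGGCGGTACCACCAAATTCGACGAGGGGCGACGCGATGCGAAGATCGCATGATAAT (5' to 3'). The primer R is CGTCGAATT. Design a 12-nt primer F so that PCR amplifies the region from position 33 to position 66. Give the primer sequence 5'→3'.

5'-GATGTTTCACTG-3'

The reverse primer's reverse complement AATTCGACG matches the template at positions 58–66; the product starts at position 33.
The forward primer is identical to the top strand over positions 33–44: GATGTTTCACTG.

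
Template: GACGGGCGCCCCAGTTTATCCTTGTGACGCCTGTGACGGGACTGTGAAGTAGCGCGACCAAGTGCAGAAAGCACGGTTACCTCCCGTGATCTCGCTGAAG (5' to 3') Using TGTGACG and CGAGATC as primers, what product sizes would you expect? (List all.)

The forward primer TGTGACG matches the top strand at positions 23–29, 32–38.
The reverse primer's reverse complement is GATCTCG, matching at positions 88–94.
Each forward site pairs with the reverse site to give a product ending at position 94: sizes 72, 63 bp.

72 bp, 63 bp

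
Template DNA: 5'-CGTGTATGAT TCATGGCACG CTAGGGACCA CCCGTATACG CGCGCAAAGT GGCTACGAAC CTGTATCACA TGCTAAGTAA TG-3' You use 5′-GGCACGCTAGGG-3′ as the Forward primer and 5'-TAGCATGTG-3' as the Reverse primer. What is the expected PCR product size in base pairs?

61 bp

Forward primer GGCACGCTAGGG is found on the top strand at positions 15–26.
Reverse complement of the reverse primer: CACATGCTA. This occurs on the top strand at positions 67–75.
Product length = (reverse-primer end) − (forward-primer start) + 1 = 75 − 15 + 1 = 61 bp.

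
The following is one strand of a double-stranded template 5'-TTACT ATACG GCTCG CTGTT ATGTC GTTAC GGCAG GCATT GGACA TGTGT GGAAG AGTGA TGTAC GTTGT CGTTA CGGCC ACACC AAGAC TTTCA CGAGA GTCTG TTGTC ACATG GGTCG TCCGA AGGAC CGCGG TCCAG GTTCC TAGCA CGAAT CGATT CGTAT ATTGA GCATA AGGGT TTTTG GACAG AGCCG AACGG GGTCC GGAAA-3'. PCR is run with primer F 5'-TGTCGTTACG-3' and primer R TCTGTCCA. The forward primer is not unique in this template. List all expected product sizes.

The forward primer TGTCGTTACG matches the top strand at positions 22–31, 68–77.
The reverse primer's reverse complement is TGGACAGA, matching at positions 184–191.
Each forward site pairs with the reverse site to give a product ending at position 191: sizes 170, 124 bp.

170 bp, 124 bp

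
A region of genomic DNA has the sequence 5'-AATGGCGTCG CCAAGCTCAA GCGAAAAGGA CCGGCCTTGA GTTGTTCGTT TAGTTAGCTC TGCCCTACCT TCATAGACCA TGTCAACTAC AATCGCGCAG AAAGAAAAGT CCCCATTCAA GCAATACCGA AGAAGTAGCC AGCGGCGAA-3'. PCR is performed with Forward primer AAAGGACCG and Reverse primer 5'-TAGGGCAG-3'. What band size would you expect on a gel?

The forward primer matches the template at positions 25–33.
The reverse primer's reverse complement is CTGCCCTA, which matches the template at positions 60–67.
The product runs from position 25 to position 67, so its length is 67 − 25 + 1 = 43 bp.

43 bp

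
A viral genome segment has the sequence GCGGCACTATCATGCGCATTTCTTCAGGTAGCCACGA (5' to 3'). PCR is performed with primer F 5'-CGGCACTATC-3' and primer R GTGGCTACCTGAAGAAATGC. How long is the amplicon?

34 bp

Scanning the template, CGGCACTATC occurs at positions 2–11; this primer anneals to the bottom strand there with its 3' end pointing downstream.
Taking the reverse complement of GTGGCTACCTGAAGAAATGC gives GCATTTCTTCAGGTAGCCAC, found at positions 16–35 on the template; the primer anneals here to the top strand with its 3' end pointing upstream.
Amplicon spans positions 2–35: 34 bp.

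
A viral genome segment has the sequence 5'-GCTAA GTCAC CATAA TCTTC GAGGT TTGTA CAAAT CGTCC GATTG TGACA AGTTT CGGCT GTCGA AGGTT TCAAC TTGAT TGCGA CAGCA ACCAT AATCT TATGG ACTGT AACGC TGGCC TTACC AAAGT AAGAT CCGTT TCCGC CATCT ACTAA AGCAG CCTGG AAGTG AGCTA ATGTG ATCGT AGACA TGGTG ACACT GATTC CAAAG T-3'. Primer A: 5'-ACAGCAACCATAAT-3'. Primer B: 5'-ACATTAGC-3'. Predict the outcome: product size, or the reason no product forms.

Primer A (ACAGCAACCATAAT) matches the top strand at positions 85–98; it acts as a forward primer.
Primer B's reverse complement is GCTAATGT, matching the top strand at positions 172–179; it acts as a reverse primer.
The 3' ends face each other across positions 85–179, giving a 95 bp product.

Yes — a 95 bp product.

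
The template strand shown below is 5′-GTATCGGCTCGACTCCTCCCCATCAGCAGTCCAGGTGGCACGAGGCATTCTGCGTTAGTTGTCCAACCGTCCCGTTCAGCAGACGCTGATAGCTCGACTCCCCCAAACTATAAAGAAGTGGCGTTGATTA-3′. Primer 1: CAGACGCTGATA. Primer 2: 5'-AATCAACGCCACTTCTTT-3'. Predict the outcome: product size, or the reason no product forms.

Primer 1 (CAGACGCTGATA) matches the top strand at positions 80–91; it acts as a forward primer.
Primer 2's reverse complement is AAAGAAGTGGCGTTGATT, matching the top strand at positions 112–129; it acts as a reverse primer.
The 3' ends face each other across positions 80–129, giving a 50 bp product.

Yes — a 50 bp product.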